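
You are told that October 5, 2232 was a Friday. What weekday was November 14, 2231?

Monday

Count forward from the earlier date (November 14, 2231) to the later (October 5, 2232):
November 2231: 30 − 14 = 16 days remain.
Then 10 full months totalling 305 days.
October 1–5, 2232: 5 days.
Residual: 326 days.
Total: 326 days.
326 mod 7 = 4, so 4 days before Friday is Monday.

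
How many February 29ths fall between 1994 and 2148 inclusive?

Years divisible by 4: 1996, 2000, …, 2148 — 39 in all.
Of these, 2100 is divisible by 100 but not 400, so not leap.
2000 is divisible by 400, so still leap.
Leap years: 39 − 1 = 38.

38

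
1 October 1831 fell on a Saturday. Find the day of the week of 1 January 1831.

Count forward from the earlier date (January 1, 1831) to the later (October 1, 1831):
January 1831: 31 − 1 = 30 days remain.
Then February 1831 (28), March (31), April (30), May (31), June (30), July (31), August (31), September (30): 28 + 31 + 30 + 31 + 30 + 31 + 31 + 30 = 242 days.
October 1, 1831: 1 day.
Total: 30 + 242 + 1 = 273 days.
273 is a multiple of 7, so 1 January 1831 falls on the same weekday: Saturday.

Saturday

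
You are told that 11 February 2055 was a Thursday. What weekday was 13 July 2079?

Thursday

Day-of-year of February 11, 2055: 42.
Day-of-year of July 13, 2079: 194.
2055 has 365 days, so 365 − 42 = 323 days remain in 2055.
Full years 2056–2078: 17 common + 6 leap = 17×365 + 6×366 = 8401 days.
Total: 323 + 8401 + 194 = 8918 days.
8918 is a multiple of 7, so 13 July 2079 falls on the same weekday: Thursday.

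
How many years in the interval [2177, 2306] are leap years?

Years divisible by 4: 2180, 2184, …, 2304 — 32 in all.
Of these, 2200, 2300 are divisible by 100 but not 400, so not leap.
Leap years: 32 − 2 = 30.

30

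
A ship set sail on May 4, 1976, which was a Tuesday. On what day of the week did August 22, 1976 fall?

May 1976: 31 − 4 = 27 days remain.
Then June (30), July (31): 30 + 31 = 61 days.
August 1–22, 1976: 22 days.
Total: 27 + 61 + 22 = 110 days.
110 mod 7 = 5, so 5 days after Tuesday is Sunday.

Sunday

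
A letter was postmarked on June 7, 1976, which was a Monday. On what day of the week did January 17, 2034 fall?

Day-of-year of June 7, 1976: 159.
Day-of-year of January 17, 2034: 17.
1976 has 366 days, so 366 − 159 = 207 days remain in 1976.
Full years 1977–2033: 43 common + 14 leap = 43×365 + 14×366 = 20819 days.
Total: 207 + 20819 + 17 = 21043 days.
21043 mod 7 = 1, so 1 day after Monday is Tuesday.

Tuesday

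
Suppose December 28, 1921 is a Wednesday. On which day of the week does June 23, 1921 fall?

Thursday

Count forward from the earlier date (June 23, 1921) to the later (December 28, 1921):
June 1921: 30 − 23 = 7 days remain.
Then July (31), August (31), September (30), October (31), November (30): 31 + 31 + 30 + 31 + 30 = 153 days.
December 1–28, 1921: 28 days.
Total: 7 + 153 + 28 = 188 days.
188 mod 7 = 6, so 6 days before Wednesday is Thursday.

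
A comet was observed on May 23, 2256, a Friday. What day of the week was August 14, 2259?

May 23, 2256 → May 23, 2257: 365 days.
May 23, 2257 → May 23, 2258: 365 days.
May 23, 2258 → May 23, 2259: 365 days.
May 2259: 31 − 23 = 8 days remain.
Then June (30), July (31): 30 + 31 = 61 days.
August 1–14, 2259: 14 days.
Residual: 83 days.
Total: 1178 days.
1178 mod 7 = 2, so 2 days after Friday is Sunday.

Sunday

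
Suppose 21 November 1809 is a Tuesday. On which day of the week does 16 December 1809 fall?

November 1809: 30 − 21 = 9 days remain.
December 1–16, 1809: 16 days.
Total: 9 + 16 = 25 days.
25 mod 7 = 4, so 4 days after Tuesday is Saturday.

Saturday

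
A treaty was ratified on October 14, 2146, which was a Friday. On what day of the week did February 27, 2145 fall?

Count forward from the earlier date (February 27, 2145) to the later (October 14, 2146):
February 27, 2145 → February 27, 2146: 365 days.
February 2146: 28 − 27 = 1 day remains (2146 is not a leap year, so February has 28 days).
Then March (31), April (30), May (31), June (30), July (31), August (31), September (30): 31 + 30 + 31 + 30 + 31 + 31 + 30 = 214 days.
October 1–14, 2146: 14 days.
Residual: 229 days.
Total: 594 days.
594 mod 7 = 6, so 6 days before Friday is Saturday.

Saturday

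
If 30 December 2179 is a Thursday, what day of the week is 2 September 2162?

Thursday

Count forward from the earlier date (September 2, 2162) to the later (December 30, 2179):
From September 2, 2162 to September 2, 2179: 17 years, of which 4 contain a Feb 29 — 13×365 + 4×366 = 6209 days.
September 2179: 30 − 2 = 28 days remain.
Then October (31), November (30): 31 + 30 = 61 days.
December 1–30, 2179: 30 days.
Residual: 119 days.
Total: 6328 days.
6328 is a multiple of 7, so 2 September 2162 falls on the same weekday: Thursday.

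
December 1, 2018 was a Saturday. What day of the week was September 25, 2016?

Count forward from the earlier date (September 25, 2016) to the later (December 1, 2018):
Day-of-year of September 25, 2016: 269.
Day-of-year of December 1, 2018: 335.
2016 has 366 days, so 366 − 269 = 97 days remain in 2016.
Full years: 2017: 365. Sum = 365.
Total: 97 + 365 + 335 = 797 days.
797 mod 7 = 6, so 6 days before Saturday is Sunday.

Sunday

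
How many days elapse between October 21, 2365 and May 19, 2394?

10437

Day-of-year of October 21, 2365: 294.
Day-of-year of May 19, 2394: 139.
2365 has 365 days, so 365 − 294 = 71 days remain in 2365.
Full years 2366–2393: 21 common + 7 leap = 21×365 + 7×366 = 10227 days.
Total: 71 + 10227 + 139 = 10437 days.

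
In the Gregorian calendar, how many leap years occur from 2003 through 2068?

17

Years divisible by 4: 2004, 2008, …, 2068 — 17 in all.
No century exceptions apply. Count: 17.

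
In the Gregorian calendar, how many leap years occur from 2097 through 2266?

40

Years divisible by 4: 2100, 2104, …, 2264 — 42 in all.
Of these, 2100, 2200 are divisible by 100 but not 400, so not leap.
Leap years: 42 − 2 = 40.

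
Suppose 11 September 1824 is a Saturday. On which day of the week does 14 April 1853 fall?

Thursday

Day-of-year of September 11, 1824: 255.
Day-of-year of April 14, 1853: 104.
1824 has 366 days, so 366 − 255 = 111 days remain in 1824.
Full years 1825–1852: 21 common + 7 leap = 21×365 + 7×366 = 10227 days.
Total: 111 + 10227 + 104 = 10442 days.
10442 mod 7 = 5, so 5 days after Saturday is Thursday.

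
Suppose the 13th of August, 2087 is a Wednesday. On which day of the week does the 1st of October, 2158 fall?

Sunday

Day-of-year of August 13, 2087: 225.
Day-of-year of October 1, 2158: 274.
2087 has 365 days, so 365 − 225 = 140 days remain in 2087.
Full years 2088–2157: 53 common + 17 leap = 53×365 + 17×366 = 25567 days.
Total: 140 + 25567 + 274 = 25981 days.
25981 mod 7 = 4, so 4 days after Wednesday is Sunday.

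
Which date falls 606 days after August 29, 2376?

April 27, 2378

Count 606 days after August 29, 2376:
August 2376: 31 − 29 = 2 days remain.
Then 19 full months totalling 577 days.
April 1–27, 2378: 27 days.
Total: 2 + 577 + 27 = 606 days.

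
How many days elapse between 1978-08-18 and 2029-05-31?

From August 18, 1978 to August 18, 2028: 50 years, of which 13 contain a Feb 29 — 37×365 + 13×366 = 18263 days.
(2000 is a leap year (divisible by 400).)
August 2028: 31 − 18 = 13 days remain.
Then September (30), October (31), November (30), December (31), January (31), February 2029 (28), March (31), April (30): 30 + 31 + 30 + 31 + 31 + 28 + 31 + 30 = 242 days.
May 1–31, 2029: 31 days.
Residual: 286 days.
Total: 18549 days.

18549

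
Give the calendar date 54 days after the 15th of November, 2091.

the 8th of January, 2092

Count 54 days after November 15, 2091:
Day-of-year of November 15, 2091: 319.
Day-of-year of January 8, 2092: 8.
2091 has 365 days, so 365 − 319 = 46 days remain in 2091.
Total: 46 + 8 = 54 days.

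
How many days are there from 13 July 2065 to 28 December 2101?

Day-of-year of July 13, 2065: 194.
Day-of-year of December 28, 2101: 362.
2065 has 365 days, so 365 − 194 = 171 days remain in 2065.
Full years 2066–2100: 27 common + 8 leap = 27×365 + 8×366 = 12783 days.
Total: 171 + 12783 + 362 = 13316 days.

13316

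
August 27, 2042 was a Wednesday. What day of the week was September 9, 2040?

Count forward from the earlier date (September 9, 2040) to the later (August 27, 2042):
September 9, 2040 → September 9, 2041: 365 days.
September 2041: 30 − 9 = 21 days remain.
Then 10 full months totalling 304 days.
August 1–27, 2042: 27 days.
Residual: 352 days.
Total: 717 days.
717 mod 7 = 3, so 3 days before Wednesday is Sunday.

Sunday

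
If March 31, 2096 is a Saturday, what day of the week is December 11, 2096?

Tuesday

March 2096: 31 − 31 = 0 days remain.
Then April (30), May (31), June (30), July (31), August (31), September (30), October (31), November (30): 30 + 31 + 30 + 31 + 31 + 30 + 31 + 30 = 244 days.
December 1–11, 2096: 11 days.
Total: 0 + 244 + 11 = 255 days.
255 mod 7 = 3, so 3 days after Saturday is Tuesday.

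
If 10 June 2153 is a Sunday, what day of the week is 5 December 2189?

Saturday

From June 10, 2153 to June 10, 2189: 36 years, of which 9 contain a Feb 29 — 27×365 + 9×366 = 13149 days.
June 2189: 30 − 10 = 20 days remain.
Then July (31), August (31), September (30), October (31), November (30): 31 + 31 + 30 + 31 + 30 = 153 days.
December 1–5, 2189: 5 days.
Residual: 178 days.
Total: 13327 days.
13327 mod 7 = 6, so 6 days after Sunday is Saturday.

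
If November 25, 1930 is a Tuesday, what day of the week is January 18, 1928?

Count forward from the earlier date (January 18, 1928) to the later (November 25, 1930):
January 18, 1928 → January 18, 1929: 366 days (1928 is a leap year).
January 18, 1929 → January 18, 1930: 365 days.
January 1930: 31 − 18 = 13 days remain.
Then 9 full months totalling 273 days.
November 1–25, 1930: 25 days.
Residual: 311 days.
Total: 1042 days.
1042 mod 7 = 6, so 6 days before Tuesday is Wednesday.

Wednesday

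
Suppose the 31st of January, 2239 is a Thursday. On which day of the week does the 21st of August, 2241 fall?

Day-of-year of January 31, 2239: 31.
Day-of-year of August 21, 2241: 233.
2239 has 365 days, so 365 − 31 = 334 days remain in 2239.
Full years: 2240: 366. Sum = 366.
Total: 334 + 366 + 233 = 933 days.
933 mod 7 = 2, so 2 days after Thursday is Saturday.

Saturday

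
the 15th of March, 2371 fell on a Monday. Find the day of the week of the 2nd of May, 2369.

Count forward from the earlier date (May 2, 2369) to the later (March 15, 2371):
May 2369: 31 − 2 = 29 days remain.
Then 21 full months totalling 638 days.
March 1–15, 2371: 15 days.
Total: 29 + 638 + 15 = 682 days.
682 mod 7 = 3, so 3 days before Monday is Friday.

Friday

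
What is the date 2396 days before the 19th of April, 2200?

the 26th of September, 2193

Count 2396 days before April 19, 2200:
Day-of-year of September 26, 2193: 269.
Day-of-year of April 19, 2200: 109.
2193 has 365 days, so 365 − 269 = 96 days remain in 2193.
Full years: 2194: 365; 2195: 365; 2196: 366; 2197: 365; 2198: 365; 2199: 365. Sum = 2191.
Total: 96 + 2191 + 109 = 2396 days.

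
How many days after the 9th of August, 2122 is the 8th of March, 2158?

12995

From August 9, 2122 to August 9, 2157: 35 years, of which 9 contain a Feb 29 — 26×365 + 9×366 = 12784 days.
August 2157: 31 − 9 = 22 days remain.
Then September (30), October (31), November (30), December (31), January (31), February 2158 (28): 30 + 31 + 30 + 31 + 31 + 28 = 181 days.
March 1–8, 2158: 8 days.
Residual: 211 days.
Total: 12995 days.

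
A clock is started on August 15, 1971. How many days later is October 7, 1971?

53

August 1971: 31 − 15 = 16 days remain.
Then September (30): 30 days.
October 1–7, 1971: 7 days.
Total: 16 + 30 + 7 = 53 days.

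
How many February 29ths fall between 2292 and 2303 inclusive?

Years divisible by 4 in [2292, 2303]: 2292, 2296, 2300.
Of these, 2300 is divisible by 100 but not 400, so not leap.
Leap years: 3 − 1 = 2.

2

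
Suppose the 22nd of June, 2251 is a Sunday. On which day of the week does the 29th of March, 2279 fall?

Saturday

From June 22, 2251 to June 22, 2278: 27 years, of which 7 contain a Feb 29 — 20×365 + 7×366 = 9862 days.
June 2278: 30 − 22 = 8 days remain.
Then July (31), August (31), September (30), October (31), November (30), December (31), January (31), February 2279 (28): 31 + 31 + 30 + 31 + 30 + 31 + 31 + 28 = 243 days.
March 1–29, 2279: 29 days.
Residual: 280 days.
Total: 10142 days.
10142 mod 7 = 6, so 6 days after Sunday is Saturday.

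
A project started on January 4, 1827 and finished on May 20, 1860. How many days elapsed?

12190

Day-of-year of January 4, 1827: 4.
Day-of-year of May 20, 1860: 141.
1827 has 365 days, so 365 − 4 = 361 days remain in 1827.
Full years 1828–1859: 24 common + 8 leap = 24×365 + 8×366 = 11688 days.
Total: 361 + 11688 + 141 = 12190 days.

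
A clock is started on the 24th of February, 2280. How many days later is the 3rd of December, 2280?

February 2280: 29 − 24 = 5 days remain (2280 is a leap year, so February has 29 days).
Then 9 full months totalling 275 days.
December 1–3, 2280: 3 days.
Total: 5 + 275 + 3 = 283 days.

283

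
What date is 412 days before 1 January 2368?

15 November 2366

Count 412 days before January 1, 2368:
November 15, 2366 → November 15, 2367: 365 days.
November 2367: 30 − 15 = 15 days remain.
Then December (31): 31 days.
January 1, 2368: 1 day.
Residual: 47 days.
Total: 412 days.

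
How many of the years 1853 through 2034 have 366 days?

44

Years divisible by 4: 1856, 1860, …, 2032 — 45 in all.
Of these, 1900 is divisible by 100 but not 400, so not leap.
2000 is divisible by 400, so still leap.
Leap years: 45 − 1 = 44.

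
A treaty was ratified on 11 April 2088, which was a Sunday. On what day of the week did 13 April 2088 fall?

Tuesday

Within April 2088: 13 − 11 = 2 days.
2 mod 7 = 2, so 2 days after Sunday is Tuesday.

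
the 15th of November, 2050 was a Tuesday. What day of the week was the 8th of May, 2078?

Sunday

Day-of-year of November 15, 2050: 319.
Day-of-year of May 8, 2078: 128.
2050 has 365 days, so 365 − 319 = 46 days remain in 2050.
Full years 2051–2077: 20 common + 7 leap = 20×365 + 7×366 = 9862 days.
Total: 46 + 9862 + 128 = 10036 days.
10036 mod 7 = 5, so 5 days after Tuesday is Sunday.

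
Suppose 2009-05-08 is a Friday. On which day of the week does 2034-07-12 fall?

Day-of-year of May 8, 2009: 128.
Day-of-year of July 12, 2034: 193.
2009 has 365 days, so 365 − 128 = 237 days remain in 2009.
Full years 2010–2033: 18 common + 6 leap = 18×365 + 6×366 = 8766 days.
Total: 237 + 8766 + 193 = 9196 days.
9196 mod 7 = 5, so 5 days after Friday is Wednesday.

Wednesday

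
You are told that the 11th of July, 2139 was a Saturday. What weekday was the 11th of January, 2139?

Count forward from the earlier date (January 11, 2139) to the later (July 11, 2139):
January 2139: 31 − 11 = 20 days remain.
Then February 2139 (28), March (31), April (30), May (31), June (30): 28 + 31 + 30 + 31 + 30 = 150 days.
July 1–11, 2139: 11 days.
Total: 20 + 150 + 11 = 181 days.
181 mod 7 = 6, so 6 days before Saturday is Sunday.

Sunday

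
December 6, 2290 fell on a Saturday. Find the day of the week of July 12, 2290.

Count forward from the earlier date (July 12, 2290) to the later (December 6, 2290):
July 2290: 31 − 12 = 19 days remain.
Then August (31), September (30), October (31), November (30): 31 + 30 + 31 + 30 = 122 days.
December 1–6, 2290: 6 days.
Total: 19 + 122 + 6 = 147 days.
147 is a multiple of 7, so July 12, 2290 falls on the same weekday: Saturday.

Saturday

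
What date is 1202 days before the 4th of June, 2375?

the 18th of February, 2372

Count 1202 days before June 4, 2375:
February 18, 2372 → February 18, 2373: 366 days (2372 is a leap year).
February 18, 2373 → February 18, 2374: 365 days.
February 18, 2374 → February 18, 2375: 365 days.
February 2375: 28 − 18 = 10 days remain (2375 is not a leap year, so February has 28 days).
Then March (31), April (30), May (31): 31 + 30 + 31 = 92 days.
June 1–4, 2375: 4 days.
Residual: 106 days.
Total: 1202 days.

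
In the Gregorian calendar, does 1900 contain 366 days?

No

1900 is not a leap year (divisible by 100 but not 400).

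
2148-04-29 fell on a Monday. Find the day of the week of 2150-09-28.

Monday

Day-of-year of April 29, 2148: 120.
Day-of-year of September 28, 2150: 271.
2148 has 366 days, so 366 − 120 = 246 days remain in 2148.
Full years: 2149: 365. Sum = 365.
Total: 246 + 365 + 271 = 882 days.
882 is a multiple of 7, so 2150-09-28 falls on the same weekday: Monday.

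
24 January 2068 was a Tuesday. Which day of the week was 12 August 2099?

Wednesday

Day-of-year of January 24, 2068: 24.
Day-of-year of August 12, 2099: 224.
2068 has 366 days, so 366 − 24 = 342 days remain in 2068.
Full years 2069–2098: 23 common + 7 leap = 23×365 + 7×366 = 10957 days.
Total: 342 + 10957 + 224 = 11523 days.
11523 mod 7 = 1, so 1 day after Tuesday is Wednesday.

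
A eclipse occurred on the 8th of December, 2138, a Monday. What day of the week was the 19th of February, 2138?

Count forward from the earlier date (February 19, 2138) to the later (December 8, 2138):
February 2138: 28 − 19 = 9 days remain (2138 is not a leap year, so February has 28 days).
Then 9 full months totalling 275 days.
December 1–8, 2138: 8 days.
Total: 9 + 275 + 8 = 292 days.
292 mod 7 = 5, so 5 days before Monday is Wednesday.

Wednesday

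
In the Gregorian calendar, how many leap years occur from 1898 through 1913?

3

Years divisible by 4 in [1898, 1913]: 1900, 1904, 1908, 1912.
Of these, 1900 is divisible by 100 but not 400, so not leap.
Leap years: 4 − 1 = 3.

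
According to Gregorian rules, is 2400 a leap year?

Yes

2400 is a leap year (divisible by 400).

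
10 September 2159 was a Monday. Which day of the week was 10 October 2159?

September 2159: 30 − 10 = 20 days remain.
October 1–10, 2159: 10 days.
Total: 20 + 10 = 30 days.
30 mod 7 = 2, so 2 days after Monday is Wednesday.

Wednesday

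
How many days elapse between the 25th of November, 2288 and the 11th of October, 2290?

Day-of-year of November 25, 2288: 330.
Day-of-year of October 11, 2290: 284.
2288 has 366 days, so 366 − 330 = 36 days remain in 2288.
Full years: 2289: 365. Sum = 365.
Total: 36 + 365 + 284 = 685 days.

685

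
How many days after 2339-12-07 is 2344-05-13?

1619

Day-of-year of December 7, 2339: 341.
Day-of-year of May 13, 2344: 134.
2339 has 365 days, so 365 − 341 = 24 days remain in 2339.
Full years: 2340: 366; 2341: 365; 2342: 365; 2343: 365. Sum = 1461.
Total: 24 + 1461 + 134 = 1619 days.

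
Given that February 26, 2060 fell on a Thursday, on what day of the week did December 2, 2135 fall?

From February 26, 2060 to February 26, 2135: 75 years, of which 18 contain a Feb 29 — 57×365 + 18×366 = 27393 days.
(2100 is not a leap year (divisible by 100 but not 400).)
February 2135: 28 − 26 = 2 days remain (2135 is not a leap year, so February has 28 days).
Then 9 full months totalling 275 days.
December 1–2, 2135: 2 days.
Residual: 279 days.
Total: 27672 days.
27672 mod 7 = 1, so 1 day after Thursday is Friday.

Friday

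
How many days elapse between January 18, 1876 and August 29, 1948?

Day-of-year of January 18, 1876: 18.
Day-of-year of August 29, 1948: 242.
1876 has 366 days, so 366 − 18 = 348 days remain in 1876.
Full years 1877–1947: 55 common + 16 leap = 55×365 + 16×366 = 25931 days.
Total: 348 + 25931 + 242 = 26521 days.

26521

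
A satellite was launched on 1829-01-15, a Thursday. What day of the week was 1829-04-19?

January 1829: 31 − 15 = 16 days remain.
Then February 1829 (28), March (31): 28 + 31 = 59 days.
April 1–19, 1829: 19 days.
Total: 16 + 59 + 19 = 94 days.
94 mod 7 = 3, so 3 days after Thursday is Sunday.

Sunday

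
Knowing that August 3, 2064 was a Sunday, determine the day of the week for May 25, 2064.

Sunday

Count forward from the earlier date (May 25, 2064) to the later (August 3, 2064):
May 2064: 31 − 25 = 6 days remain.
Then June (30), July (31): 30 + 31 = 61 days.
August 1–3, 2064: 3 days.
Total: 6 + 61 + 3 = 70 days.
70 is a multiple of 7, so May 25, 2064 falls on the same weekday: Sunday.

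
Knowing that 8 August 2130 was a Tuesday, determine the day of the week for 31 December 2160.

Wednesday

From August 8, 2130 to August 8, 2160: 30 years, of which 8 contain a Feb 29 — 22×365 + 8×366 = 10958 days.
August 2160: 31 − 8 = 23 days remain.
Then September (30), October (31), November (30): 30 + 31 + 30 = 91 days.
December 1–31, 2160: 31 days.
Residual: 145 days.
Total: 11103 days.
11103 mod 7 = 1, so 1 day after Tuesday is Wednesday.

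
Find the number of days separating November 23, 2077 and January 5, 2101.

8443

From November 23, 2077 to November 23, 2100: 23 years, of which 5 contain a Feb 29 — 18×365 + 5×366 = 8400 days.
(2100 is not a leap year (divisible by 100 but not 400).)
November 2100: 30 − 23 = 7 days remain.
Then December (31): 31 days.
January 1–5, 2101: 5 days.
Residual: 43 days.
Total: 8443 days.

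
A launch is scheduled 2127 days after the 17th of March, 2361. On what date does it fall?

the 12th of January, 2367

Count 2127 days after March 17, 2361:
March 17, 2361 → March 17, 2362: 365 days.
March 17, 2362 → March 17, 2363: 365 days.
March 17, 2363 → March 17, 2364: 366 days (2364 is a leap year).
March 17, 2364 → March 17, 2365: 365 days.
March 17, 2365 → March 17, 2366: 365 days.
March 2366: 31 − 17 = 14 days remain.
Then 9 full months totalling 275 days.
January 1–12, 2367: 12 days.
Residual: 301 days.
Total: 2127 days.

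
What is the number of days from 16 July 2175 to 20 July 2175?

4

Within July 2175: 20 − 16 = 4 days.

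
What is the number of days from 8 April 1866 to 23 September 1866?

April 1866: 30 − 8 = 22 days remain.
Then May (31), June (30), July (31), August (31): 31 + 30 + 31 + 31 = 123 days.
September 1–23, 1866: 23 days.
Total: 22 + 123 + 23 = 168 days.

168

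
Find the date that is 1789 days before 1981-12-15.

1977-01-21

Count 1789 days before December 15, 1981:
January 21, 1977 → January 21, 1978: 365 days.
January 21, 1978 → January 21, 1979: 365 days.
January 21, 1979 → January 21, 1980: 365 days.
January 21, 1980 → January 21, 1981: 366 days (1980 is a leap year).
January 1981: 31 − 21 = 10 days remain.
Then 10 full months totalling 303 days.
December 1–15, 1981: 15 days.
Residual: 328 days.
Total: 1789 days.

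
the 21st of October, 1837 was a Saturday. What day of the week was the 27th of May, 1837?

Count forward from the earlier date (May 27, 1837) to the later (October 21, 1837):
May 1837: 31 − 27 = 4 days remain.
Then June (30), July (31), August (31), September (30): 30 + 31 + 31 + 30 = 122 days.
October 1–21, 1837: 21 days.
Total: 4 + 122 + 21 = 147 days.
147 is a multiple of 7, so the 27th of May, 1837 falls on the same weekday: Saturday.

Saturday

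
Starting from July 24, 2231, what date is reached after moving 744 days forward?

August 6, 2233

Count 744 days after July 24, 2231:
July 2231: 31 − 24 = 7 days remain.
Then 24 full months totalling 731 days.
August 1–6, 2233: 6 days.
Total: 7 + 731 + 6 = 744 days.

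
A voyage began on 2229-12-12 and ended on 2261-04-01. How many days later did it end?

11433

Day-of-year of December 12, 2229: 346.
Day-of-year of April 1, 2261: 91.
2229 has 365 days, so 365 − 346 = 19 days remain in 2229.
Full years 2230–2260: 23 common + 8 leap = 23×365 + 8×366 = 11323 days.
Total: 19 + 11323 + 91 = 11433 days.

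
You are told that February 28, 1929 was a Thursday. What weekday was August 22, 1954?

From February 28, 1929 to February 28, 1954: 25 years, of which 6 contain a Feb 29 — 19×365 + 6×366 = 9131 days.
February 1954: 28 − 28 = 0 days remain (1954 is not a leap year, so February has 28 days).
Then March (31), April (30), May (31), June (30), July (31): 31 + 30 + 31 + 30 + 31 = 153 days.
August 1–22, 1954: 22 days.
Residual: 175 days.
Total: 9306 days.
9306 mod 7 = 3, so 3 days after Thursday is Sunday.

Sunday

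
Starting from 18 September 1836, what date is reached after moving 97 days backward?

13 June 1836

Count 97 days before September 18, 1836:
June 1836: 30 − 13 = 17 days remain.
Then July (31), August (31): 31 + 31 = 62 days.
September 1–18, 1836: 18 days.
Total: 17 + 62 + 18 = 97 days.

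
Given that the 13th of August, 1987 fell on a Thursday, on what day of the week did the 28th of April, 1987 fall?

Count forward from the earlier date (April 28, 1987) to the later (August 13, 1987):
April 1987: 30 − 28 = 2 days remain.
Then May (31), June (30), July (31): 31 + 30 + 31 = 92 days.
August 1–13, 1987: 13 days.
Total: 2 + 92 + 13 = 107 days.
107 mod 7 = 2, so 2 days before Thursday is Tuesday.

Tuesday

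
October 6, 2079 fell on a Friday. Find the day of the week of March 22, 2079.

Wednesday

Count forward from the earlier date (March 22, 2079) to the later (October 6, 2079):
March 2079: 31 − 22 = 9 days remain.
Then April (30), May (31), June (30), July (31), August (31), September (30): 30 + 31 + 30 + 31 + 31 + 30 = 183 days.
October 1–6, 2079: 6 days.
Total: 9 + 183 + 6 = 198 days.
198 mod 7 = 2, so 2 days before Friday is Wednesday.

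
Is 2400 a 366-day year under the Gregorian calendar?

Yes

2400 is a leap year (divisible by 400).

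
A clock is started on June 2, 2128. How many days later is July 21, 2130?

779

June 2, 2128 → June 2, 2129: 365 days.
June 2, 2129 → June 2, 2130: 365 days.
June 2130: 30 − 2 = 28 days remain.
July 1–21, 2130: 21 days.
Residual: 49 days.
Total: 779 days.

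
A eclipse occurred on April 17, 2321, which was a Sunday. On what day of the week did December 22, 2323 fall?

Day-of-year of April 17, 2321: 107.
Day-of-year of December 22, 2323: 356.
2321 has 365 days, so 365 − 107 = 258 days remain in 2321.
Full years: 2322: 365. Sum = 365.
Total: 258 + 365 + 356 = 979 days.
979 mod 7 = 6, so 6 days after Sunday is Saturday.

Saturday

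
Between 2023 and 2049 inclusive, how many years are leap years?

Years divisible by 4 in [2023, 2049]: 2024, 2028, 2032, 2036, 2040, 2044, 2048.
No century exceptions apply. Count: 7.

7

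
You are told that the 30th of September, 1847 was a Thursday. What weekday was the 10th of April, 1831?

Sunday

Count forward from the earlier date (April 10, 1831) to the later (September 30, 1847):
Day-of-year of April 10, 1831: 100.
Day-of-year of September 30, 1847: 273.
1831 has 365 days, so 365 − 100 = 265 days remain in 1831.
Full years 1832–1846: 11 common + 4 leap = 11×365 + 4×366 = 5479 days.
Total: 265 + 5479 + 273 = 6017 days.
6017 mod 7 = 4, so 4 days before Thursday is Sunday.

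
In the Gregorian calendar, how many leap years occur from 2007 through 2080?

19

Years divisible by 4: 2008, 2012, …, 2080 — 19 in all.
No century exceptions apply. Count: 19.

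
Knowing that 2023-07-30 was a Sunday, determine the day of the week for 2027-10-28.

Day-of-year of July 30, 2023: 211.
Day-of-year of October 28, 2027: 301.
2023 has 365 days, so 365 − 211 = 154 days remain in 2023.
Full years: 2024: 366; 2025: 365; 2026: 365. Sum = 1096.
Total: 154 + 1096 + 301 = 1551 days.
1551 mod 7 = 4, so 4 days after Sunday is Thursday.

Thursday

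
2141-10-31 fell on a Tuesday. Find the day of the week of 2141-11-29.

October 2141: 31 − 31 = 0 days remain.
November 1–29, 2141: 29 days.
Total: 0 + 29 = 29 days.
29 mod 7 = 1, so 1 day after Tuesday is Wednesday.

Wednesday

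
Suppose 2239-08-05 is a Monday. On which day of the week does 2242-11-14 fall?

Day-of-year of August 5, 2239: 217.
Day-of-year of November 14, 2242: 318.
2239 has 365 days, so 365 − 217 = 148 days remain in 2239.
Full years: 2240: 366; 2241: 365. Sum = 731.
Total: 148 + 731 + 318 = 1197 days.
1197 is a multiple of 7, so 2242-11-14 falls on the same weekday: Monday.

Monday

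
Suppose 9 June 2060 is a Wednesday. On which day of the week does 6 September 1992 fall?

Count forward from the earlier date (September 6, 1992) to the later (June 9, 2060):
Day-of-year of September 6, 1992: 250.
Day-of-year of June 9, 2060: 161.
1992 has 366 days, so 366 − 250 = 116 days remain in 1992.
Full years 1993–2059: 51 common + 16 leap = 51×365 + 16×366 = 24471 days.
Total: 116 + 24471 + 161 = 24748 days.
24748 mod 7 = 3, so 3 days before Wednesday is Sunday.

Sunday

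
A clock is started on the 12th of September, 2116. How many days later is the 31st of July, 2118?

Day-of-year of September 12, 2116: 256.
Day-of-year of July 31, 2118: 212.
2116 has 366 days, so 366 − 256 = 110 days remain in 2116.
Full years: 2117: 365. Sum = 365.
Total: 110 + 365 + 212 = 687 days.

687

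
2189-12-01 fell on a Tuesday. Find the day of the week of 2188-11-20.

Thursday

Count forward from the earlier date (November 20, 2188) to the later (December 1, 2189):
November 2188: 30 − 20 = 10 days remain.
Then 12 full months totalling 365 days.
December 1, 2189: 1 day.
Total: 10 + 365 + 1 = 376 days.
376 mod 7 = 5, so 5 days before Tuesday is Thursday.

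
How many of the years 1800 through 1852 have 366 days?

Years divisible by 4: 1800, 1804, …, 1852 — 14 in all.
Of these, 1800 is divisible by 100 but not 400, so not leap.
Leap years: 14 − 1 = 13.

13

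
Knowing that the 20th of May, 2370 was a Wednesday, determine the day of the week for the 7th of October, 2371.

May 20, 2370 → May 20, 2371: 365 days.
May 2371: 31 − 20 = 11 days remain.
Then June (30), July (31), August (31), September (30): 30 + 31 + 31 + 30 = 122 days.
October 1–7, 2371: 7 days.
Residual: 140 days.
Total: 505 days.
505 mod 7 = 1, so 1 day after Wednesday is Thursday.

Thursday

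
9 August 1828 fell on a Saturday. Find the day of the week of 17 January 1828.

Count forward from the earlier date (January 17, 1828) to the later (August 9, 1828):
January 1828: 31 − 17 = 14 days remain.
Then February 1828 (29), March (31), April (30), May (31), June (30), July (31): 29 + 31 + 30 + 31 + 30 + 31 = 182 days.
August 1–9, 1828: 9 days.
Total: 14 + 182 + 9 = 205 days.
205 mod 7 = 2, so 2 days before Saturday is Thursday.

Thursday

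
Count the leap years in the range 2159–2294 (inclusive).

33

Years divisible by 4: 2160, 2164, …, 2292 — 34 in all.
Of these, 2200 is divisible by 100 but not 400, so not leap.
Leap years: 34 − 1 = 33.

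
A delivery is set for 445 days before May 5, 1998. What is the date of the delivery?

February 14, 1997

Count 445 days before May 5, 1998:
Day-of-year of February 14, 1997: 45.
Day-of-year of May 5, 1998: 125.
1997 has 365 days, so 365 − 45 = 320 days remain in 1997.
Total: 320 + 125 = 445 days.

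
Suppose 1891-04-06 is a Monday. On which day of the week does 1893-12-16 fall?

Saturday

Day-of-year of April 6, 1891: 96.
Day-of-year of December 16, 1893: 350.
1891 has 365 days, so 365 − 96 = 269 days remain in 1891.
Full years: 1892: 366. Sum = 366.
Total: 269 + 366 + 350 = 985 days.
985 mod 7 = 5, so 5 days after Monday is Saturday.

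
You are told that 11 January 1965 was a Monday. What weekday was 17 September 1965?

January 1965: 31 − 11 = 20 days remain.
Then February 1965 (28), March (31), April (30), May (31), June (30), July (31), August (31): 28 + 31 + 30 + 31 + 30 + 31 + 31 = 212 days.
September 1–17, 1965: 17 days.
Total: 20 + 212 + 17 = 249 days.
249 mod 7 = 4, so 4 days after Monday is Friday.

Friday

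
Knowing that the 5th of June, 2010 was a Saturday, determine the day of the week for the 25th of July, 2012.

June 5, 2010 → June 5, 2011: 365 days.
June 5, 2011 → June 5, 2012: 366 days (2012 is a leap year).
June 2012: 30 − 5 = 25 days remain.
July 1–25, 2012: 25 days.
Residual: 50 days.
Total: 781 days.
781 mod 7 = 4, so 4 days after Saturday is Wednesday.

Wednesday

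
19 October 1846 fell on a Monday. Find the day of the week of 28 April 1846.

Count forward from the earlier date (April 28, 1846) to the later (October 19, 1846):
April 1846: 30 − 28 = 2 days remain.
Then May (31), June (30), July (31), August (31), September (30): 31 + 30 + 31 + 31 + 30 = 153 days.
October 1–19, 1846: 19 days.
Total: 2 + 153 + 19 = 174 days.
174 mod 7 = 6, so 6 days before Monday is Tuesday.

Tuesday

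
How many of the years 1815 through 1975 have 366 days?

Years divisible by 4: 1816, 1820, …, 1972 — 40 in all.
Of these, 1900 is divisible by 100 but not 400, so not leap.
Leap years: 40 − 1 = 39.

39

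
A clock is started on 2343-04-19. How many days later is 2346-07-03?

1171

April 19, 2343 → April 19, 2344: 366 days (2344 is a leap year).
April 19, 2344 → April 19, 2345: 365 days.
April 19, 2345 → April 19, 2346: 365 days.
April 2346: 30 − 19 = 11 days remain.
Then May (31), June (30): 31 + 30 = 61 days.
July 1–3, 2346: 3 days.
Residual: 75 days.
Total: 1171 days.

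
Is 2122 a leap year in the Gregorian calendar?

No

2122 is not a leap year.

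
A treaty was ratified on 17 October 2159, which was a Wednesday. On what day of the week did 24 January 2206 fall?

From October 17, 2159 to October 17, 2205: 46 years, of which 11 contain a Feb 29 — 35×365 + 11×366 = 16801 days.
(2200 is not a leap year (divisible by 100 but not 400).)
October 2205: 31 − 17 = 14 days remain.
Then November (30), December (31): 30 + 31 = 61 days.
January 1–24, 2206: 24 days.
Residual: 99 days.
Total: 16900 days.
16900 mod 7 = 2, so 2 days after Wednesday is Friday.

Friday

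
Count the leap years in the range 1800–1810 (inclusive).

2

Years divisible by 4 in [1800, 1810]: 1800, 1804, 1808.
Of these, 1800 is divisible by 100 but not 400, so not leap.
Leap years: 3 − 1 = 2.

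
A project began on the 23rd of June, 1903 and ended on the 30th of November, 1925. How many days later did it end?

Day-of-year of June 23, 1903: 174.
Day-of-year of November 30, 1925: 334.
1903 has 365 days, so 365 − 174 = 191 days remain in 1903.
Full years 1904–1924: 15 common + 6 leap = 15×365 + 6×366 = 7671 days.
Total: 191 + 7671 + 334 = 8196 days.

8196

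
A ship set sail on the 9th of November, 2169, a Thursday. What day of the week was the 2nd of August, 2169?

Wednesday

Count forward from the earlier date (August 2, 2169) to the later (November 9, 2169):
August 2169: 31 − 2 = 29 days remain.
Then September (30), October (31): 30 + 31 = 61 days.
November 1–9, 2169: 9 days.
Total: 29 + 61 + 9 = 99 days.
99 mod 7 = 1, so 1 day before Thursday is Wednesday.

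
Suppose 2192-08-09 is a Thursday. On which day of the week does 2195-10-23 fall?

August 9, 2192 → August 9, 2193: 365 days.
August 9, 2193 → August 9, 2194: 365 days.
August 9, 2194 → August 9, 2195: 365 days.
August 2195: 31 − 9 = 22 days remain.
Then September (30): 30 days.
October 1–23, 2195: 23 days.
Residual: 75 days.
Total: 1170 days.
1170 mod 7 = 1, so 1 day after Thursday is Friday.

Friday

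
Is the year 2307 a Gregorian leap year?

2307 is not a leap year.

No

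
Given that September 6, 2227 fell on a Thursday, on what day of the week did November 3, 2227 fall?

Saturday

September 2227: 30 − 6 = 24 days remain.
Then October (31): 31 days.
November 1–3, 2227: 3 days.
Total: 24 + 31 + 3 = 58 days.
58 mod 7 = 2, so 2 days after Thursday is Saturday.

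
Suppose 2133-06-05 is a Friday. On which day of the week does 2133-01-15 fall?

Thursday

Count forward from the earlier date (January 15, 2133) to the later (June 5, 2133):
January 2133: 31 − 15 = 16 days remain.
Then February 2133 (28), March (31), April (30), May (31): 28 + 31 + 30 + 31 = 120 days.
June 1–5, 2133: 5 days.
Total: 16 + 120 + 5 = 141 days.
141 mod 7 = 1, so 1 day before Friday is Thursday.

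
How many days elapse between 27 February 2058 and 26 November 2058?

272

February 2058: 28 − 27 = 1 day remains (2058 is not a leap year, so February has 28 days).
Then March (31), April (30), May (31), June (30), July (31), August (31), September (30), October (31): 31 + 30 + 31 + 30 + 31 + 31 + 30 + 31 = 245 days.
November 1–26, 2058: 26 days.
Total: 1 + 245 + 26 = 272 days.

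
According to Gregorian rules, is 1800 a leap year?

1800 is not a leap year (divisible by 100 but not 400).

No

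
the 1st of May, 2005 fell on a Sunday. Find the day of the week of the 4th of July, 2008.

May 1, 2005 → May 1, 2006: 365 days.
May 1, 2006 → May 1, 2007: 365 days.
May 1, 2007 → May 1, 2008: 366 days (2008 is a leap year).
May 2008: 31 − 1 = 30 days remain.
Then June (30): 30 days.
July 1–4, 2008: 4 days.
Residual: 64 days.
Total: 1160 days.
1160 mod 7 = 5, so 5 days after Sunday is Friday.

Friday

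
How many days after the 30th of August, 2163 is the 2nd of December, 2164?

August 30, 2163 → August 30, 2164: 366 days (2164 is a leap year).
August 2164: 31 − 30 = 1 day remains.
Then September (30), October (31), November (30): 30 + 31 + 30 = 91 days.
December 1–2, 2164: 2 days.
Residual: 94 days.
Total: 460 days.

460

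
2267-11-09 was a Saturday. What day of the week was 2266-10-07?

Count forward from the earlier date (October 7, 2266) to the later (November 9, 2267):
Day-of-year of October 7, 2266: 280.
Day-of-year of November 9, 2267: 313.
2266 has 365 days, so 365 − 280 = 85 days remain in 2266.
Total: 85 + 313 = 398 days.
398 mod 7 = 6, so 6 days before Saturday is Sunday.

Sunday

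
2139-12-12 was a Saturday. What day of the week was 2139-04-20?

Count forward from the earlier date (April 20, 2139) to the later (December 12, 2139):
April 2139: 30 − 20 = 10 days remain.
Then May (31), June (30), July (31), August (31), September (30), October (31), November (30): 31 + 30 + 31 + 31 + 30 + 31 + 30 = 214 days.
December 1–12, 2139: 12 days.
Total: 10 + 214 + 12 = 236 days.
236 mod 7 = 5, so 5 days before Saturday is Monday.

Monday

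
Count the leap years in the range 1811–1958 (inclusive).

Years divisible by 4: 1812, 1816, …, 1956 — 37 in all.
Of these, 1900 is divisible by 100 but not 400, so not leap.
Leap years: 37 − 1 = 36.

36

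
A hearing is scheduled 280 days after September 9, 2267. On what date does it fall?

June 15, 2268

Count 280 days after September 9, 2267:
September 2267: 30 − 9 = 21 days remain.
Then October (31), November (30), December (31), January (31), February 2268 (29), March (31), April (30), May (31): 31 + 30 + 31 + 31 + 29 + 31 + 30 + 31 = 244 days.
June 1–15, 2268: 15 days.
Residual: 280 days.
Total: 280 days.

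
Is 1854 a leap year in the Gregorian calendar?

No

1854 is not a leap year.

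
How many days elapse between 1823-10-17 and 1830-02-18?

October 17, 1823 → October 17, 1824: 366 days (1824 is a leap year).
October 17, 1824 → October 17, 1825: 365 days.
October 17, 1825 → October 17, 1826: 365 days.
October 17, 1826 → October 17, 1827: 365 days.
October 17, 1827 → October 17, 1828: 366 days (1828 is a leap year).
October 17, 1828 → October 17, 1829: 365 days.
October 1829: 31 − 17 = 14 days remain.
Then November (30), December (31), January (31): 30 + 31 + 31 = 92 days.
February 1–18, 1830: 18 days (1830 is not a leap year).
Residual: 124 days.
Total: 2316 days.

2316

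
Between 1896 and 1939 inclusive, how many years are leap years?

10

Years divisible by 4 in [1896, 1939]: 1896, 1900, 1904, 1908, 1912, 1916, 1920, 1924, 1928, 1932, 1936.
Of these, 1900 is divisible by 100 but not 400, so not leap.
Leap years: 11 − 1 = 10.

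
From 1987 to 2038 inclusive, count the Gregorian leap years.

Years divisible by 4: 1988, 1992, …, 2036 — 13 in all.
2000 is divisible by 400, so still leap.
No century exceptions apply. Count: 13.

13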